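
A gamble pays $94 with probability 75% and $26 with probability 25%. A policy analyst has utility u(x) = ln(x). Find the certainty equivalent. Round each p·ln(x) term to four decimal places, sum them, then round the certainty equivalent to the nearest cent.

$68.17

E[u] = 0.75·ln(94) + 0.25·ln(26) = 3.4075 + 0.8145 = 4.2220
CE = e^4.2220 ≈ 68.17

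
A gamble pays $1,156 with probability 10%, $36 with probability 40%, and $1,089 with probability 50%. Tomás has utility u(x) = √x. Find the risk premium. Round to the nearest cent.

$177.21

E[u] = 0.1·√1156 + 0.4·√36 + 0.5·√1089 = 0.1·34 + 0.4·6 + 0.5·33 = 22.3
CE = (22.3)² = 497.29
Risk premium = EV − CE = 674.5 − 497.29 = 177.21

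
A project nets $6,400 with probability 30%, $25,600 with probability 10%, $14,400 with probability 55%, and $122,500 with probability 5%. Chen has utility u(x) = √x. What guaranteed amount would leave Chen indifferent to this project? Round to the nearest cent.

E[u] = 0.3·√6400 + 0.1·√25600 + 0.55·√14400 + 0.05·√122500 = 0.3·80 + 0.1·160 + 0.55·120 + 0.05·350 = 123.5
CE = (123.5)² = 15252.25

$15,252.25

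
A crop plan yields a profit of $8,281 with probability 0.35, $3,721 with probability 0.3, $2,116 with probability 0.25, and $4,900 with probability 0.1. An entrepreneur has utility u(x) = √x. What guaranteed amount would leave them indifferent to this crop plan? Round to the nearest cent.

$4,712.82

E[u] = 0.35·√8281 + 0.3·√3721 + 0.25·√2116 + 0.1·√4900 = 0.35·91 + 0.3·61 + 0.25·46 + 0.1·70 = 68.65
CE = (68.65)² = 4712.8225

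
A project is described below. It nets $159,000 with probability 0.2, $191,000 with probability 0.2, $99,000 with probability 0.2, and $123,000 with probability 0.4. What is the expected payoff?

EV = 0.2 × 159000 + 0.2 × 191000 + 0.2 × 99000 + 0.4 × 123000 = 31800 + 38200 + 19800 + 49200 = 139000

$139,000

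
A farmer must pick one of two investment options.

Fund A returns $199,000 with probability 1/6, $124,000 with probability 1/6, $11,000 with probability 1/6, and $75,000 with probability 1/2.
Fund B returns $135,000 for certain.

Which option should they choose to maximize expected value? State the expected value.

Fund A = 1/6 × 199000 + 1/6 × 124000 + 1/6 × 11000 + 1/2 × 75000 = 33166.6667 + 20666.6667 + 1833.3333 + 37500 = 93166.6667
Fund B: 135000 (certain)

Fund B ($135,000)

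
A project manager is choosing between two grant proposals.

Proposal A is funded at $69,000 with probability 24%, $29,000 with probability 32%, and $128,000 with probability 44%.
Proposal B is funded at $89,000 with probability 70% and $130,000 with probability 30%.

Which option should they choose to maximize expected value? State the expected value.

Proposal A = 0.24 × 69000 + 0.32 × 29000 + 0.44 × 128000 = 16560 + 9280 + 56320 = 82160
Proposal B = 0.7 × 89000 + 0.3 × 130000 = 62300 + 39000 = 101300

Proposal B ($101,300)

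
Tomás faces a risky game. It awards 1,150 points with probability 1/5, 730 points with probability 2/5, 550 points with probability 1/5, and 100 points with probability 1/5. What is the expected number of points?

EV = 1/5 × 1150 + 2/5 × 730 + 1/5 × 550 + 1/5 × 100 = 230 + 292 + 110 + 20 = 652

652 points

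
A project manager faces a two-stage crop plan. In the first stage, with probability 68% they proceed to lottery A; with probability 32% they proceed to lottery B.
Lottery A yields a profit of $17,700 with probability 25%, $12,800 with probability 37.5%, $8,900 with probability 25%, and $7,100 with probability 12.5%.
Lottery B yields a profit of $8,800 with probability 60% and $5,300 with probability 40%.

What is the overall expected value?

EV(A) = 0.25 × 17700 + 0.375 × 12800 + 0.25 × 8900 + 0.125 × 7100 = 4425 + 4800 + 2225 + 887.5 = 12337.5
EV(B) = 0.6 × 8800 + 0.4 × 5300 = 5280 + 2120 = 7400
Overall = 0.68 × 12337.5 + 0.32 × 7400 = 8389.5 + 2368 = 10757.5

$10,757.50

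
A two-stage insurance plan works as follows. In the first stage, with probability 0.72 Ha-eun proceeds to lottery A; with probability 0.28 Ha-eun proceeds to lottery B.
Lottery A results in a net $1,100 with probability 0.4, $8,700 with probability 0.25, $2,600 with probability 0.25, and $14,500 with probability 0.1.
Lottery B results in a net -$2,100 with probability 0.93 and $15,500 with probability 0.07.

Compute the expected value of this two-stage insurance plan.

EV(A) = 0.4 × 1100 + 0.25 × 8700 + 0.25 × 2600 + 0.1 × 14500 = 440 + 2175 + 650 + 1450 = 4715
EV(B) = 0.93 × (-2100) + 0.07 × 15500 = -1953 + 1085 = -868
Overall = 0.72 × 4715 + 0.28 × (-868) = 3394.8 − 243.04 = 3151.76

$3,151.76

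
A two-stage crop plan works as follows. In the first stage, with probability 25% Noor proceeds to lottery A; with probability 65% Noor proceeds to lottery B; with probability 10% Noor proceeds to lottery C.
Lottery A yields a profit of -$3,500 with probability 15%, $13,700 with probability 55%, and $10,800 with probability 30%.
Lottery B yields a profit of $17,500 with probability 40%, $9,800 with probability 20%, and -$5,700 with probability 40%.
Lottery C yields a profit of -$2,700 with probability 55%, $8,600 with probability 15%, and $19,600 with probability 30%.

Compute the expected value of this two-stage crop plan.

$7,473

EV(A) = 0.15 × (-3500) + 0.55 × 13700 + 0.3 × 10800 = -525 + 7535 + 3240 = 10250
EV(B) = 0.4 × 17500 + 0.2 × 9800 + 0.4 × (-5700) = 7000 + 1960 − 2280 = 6680
EV(C) = 0.55 × (-2700) + 0.15 × 8600 + 0.3 × 19600 = -1485 + 1290 + 5880 = 5685
Overall = 0.25 × 10250 + 0.65 × 6680 + 0.1 × 5685 = 2562.5 + 4342 + 568.5 = 7473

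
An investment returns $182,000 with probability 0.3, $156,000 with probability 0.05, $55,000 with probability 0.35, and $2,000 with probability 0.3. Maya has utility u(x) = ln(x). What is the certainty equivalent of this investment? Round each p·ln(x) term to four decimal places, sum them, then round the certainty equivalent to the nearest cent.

E[u] = 0.3·ln(182000) + 0.05·ln(156000) + 0.35·ln(55000) + 0.3·ln(2000) = 3.6335 + 0.5979 + 3.8203 + 2.2803 = 10.3320
CE = e^10.3320 ≈ 30699.45

$30,699.45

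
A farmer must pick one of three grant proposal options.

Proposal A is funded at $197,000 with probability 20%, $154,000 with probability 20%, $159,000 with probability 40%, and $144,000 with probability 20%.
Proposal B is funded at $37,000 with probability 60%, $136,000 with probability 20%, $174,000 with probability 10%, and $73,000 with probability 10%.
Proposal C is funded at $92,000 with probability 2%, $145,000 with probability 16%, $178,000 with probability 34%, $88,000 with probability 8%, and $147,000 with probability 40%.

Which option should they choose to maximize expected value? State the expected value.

Proposal A ($162,600)

Proposal A = 0.2 × 197000 + 0.2 × 154000 + 0.4 × 159000 + 0.2 × 144000 = 39400 + 30800 + 63600 + 28800 = 162600
Proposal B = 0.6 × 37000 + 0.2 × 136000 + 0.1 × 174000 + 0.1 × 73000 = 22200 + 27200 + 17400 + 7300 = 74100
Proposal C = 0.02 × 92000 + 0.16 × 145000 + 0.34 × 178000 + 0.08 × 88000 + 0.4 × 147000 = 1840 + 23200 + 60520 + 7040 + 58800 = 151400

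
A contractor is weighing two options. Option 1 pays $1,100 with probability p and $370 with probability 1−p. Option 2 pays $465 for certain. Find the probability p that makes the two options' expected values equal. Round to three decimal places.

p = 0.130

p·1100 + (1−p)·370 = 465
730p + 370 = 465
p = (465 − 370) / 730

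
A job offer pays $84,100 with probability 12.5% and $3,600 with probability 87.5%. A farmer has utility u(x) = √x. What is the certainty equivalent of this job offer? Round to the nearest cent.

E[u] = 0.125·√84100 + 0.875·√3600 = 0.125·290 + 0.875·60 = 88.75
CE = (88.75)² = 7876.5625

$7,876.56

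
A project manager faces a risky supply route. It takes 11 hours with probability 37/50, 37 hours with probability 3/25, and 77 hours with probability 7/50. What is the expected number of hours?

23.36 hours

EV = 37/50 × 11 + 3/25 × 37 + 7/50 × 77 = 8.14 + 4.44 + 10.78 = 23.36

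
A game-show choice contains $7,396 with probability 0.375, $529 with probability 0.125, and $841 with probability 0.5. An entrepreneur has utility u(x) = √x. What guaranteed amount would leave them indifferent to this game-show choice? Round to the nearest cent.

$2,462.64

E[u] = 0.375·√7396 + 0.125·√529 + 0.5·√841 = 0.375·86 + 0.125·23 + 0.5·29 = 49.625
CE = (49.625)² = 2462.640625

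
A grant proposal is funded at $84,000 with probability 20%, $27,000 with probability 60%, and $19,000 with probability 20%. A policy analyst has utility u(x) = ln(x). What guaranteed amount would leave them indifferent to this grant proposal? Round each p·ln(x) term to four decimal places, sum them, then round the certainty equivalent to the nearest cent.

E[u] = 0.2·ln(84000) + 0.6·ln(27000) + 0.2·ln(19000) = 2.2677 + 6.1222 + 1.9704 = 10.3603
CE = e^10.3603 ≈ 31580.65

$31,580.65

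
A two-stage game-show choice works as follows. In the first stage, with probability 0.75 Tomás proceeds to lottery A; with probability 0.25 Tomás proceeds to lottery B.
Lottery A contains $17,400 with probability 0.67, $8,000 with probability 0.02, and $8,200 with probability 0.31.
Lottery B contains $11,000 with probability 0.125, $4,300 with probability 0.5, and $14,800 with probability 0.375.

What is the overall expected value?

$13,038.75

EV(A) = 0.67 × 17400 + 0.02 × 8000 + 0.31 × 8200 = 11658 + 160 + 2542 = 14360
EV(B) = 0.125 × 11000 + 0.5 × 4300 + 0.375 × 14800 = 1375 + 2150 + 5550 = 9075
Overall = 0.75 × 14360 + 0.25 × 9075 = 10770 + 2268.75 = 13038.75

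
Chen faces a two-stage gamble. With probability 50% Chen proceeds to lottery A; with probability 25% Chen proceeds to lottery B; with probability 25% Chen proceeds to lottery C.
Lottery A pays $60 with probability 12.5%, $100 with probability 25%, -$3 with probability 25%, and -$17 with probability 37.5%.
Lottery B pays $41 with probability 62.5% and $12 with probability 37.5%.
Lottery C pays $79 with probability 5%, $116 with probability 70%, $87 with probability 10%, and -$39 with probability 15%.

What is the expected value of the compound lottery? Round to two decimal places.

EV(A) = 0.125 × 60 + 0.25 × 100 + 0.25 × (-3) + 0.375 × (-17) = 7.5 + 25 − 0.75 − 6.375 = 25.375
EV(B) = 0.625 × 41 + 0.375 × 12 = 25.625 + 4.5 = 30.125
EV(C) = 0.05 × 79 + 0.7 × 116 + 0.1 × 87 + 0.15 × (-39) = 3.95 + 81.2 + 8.7 − 5.85 = 88
Overall = 0.5 × 25.375 + 0.25 × 30.125 + 0.25 × 88 = 12.6875 + 7.53125 + 22 = 42.21875

$42.22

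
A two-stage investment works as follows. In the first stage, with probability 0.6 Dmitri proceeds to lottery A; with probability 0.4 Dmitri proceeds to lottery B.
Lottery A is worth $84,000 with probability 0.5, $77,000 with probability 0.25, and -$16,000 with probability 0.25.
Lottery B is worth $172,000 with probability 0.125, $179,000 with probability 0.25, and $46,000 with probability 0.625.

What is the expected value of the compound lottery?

$72,350

EV(A) = 0.5 × 84000 + 0.25 × 77000 + 0.25 × (-16000) = 42000 + 19250 − 4000 = 57250
EV(B) = 0.125 × 172000 + 0.25 × 179000 + 0.625 × 46000 = 21500 + 44750 + 28750 = 95000
Overall = 0.6 × 57250 + 0.4 × 95000 = 34350 + 38000 = 72350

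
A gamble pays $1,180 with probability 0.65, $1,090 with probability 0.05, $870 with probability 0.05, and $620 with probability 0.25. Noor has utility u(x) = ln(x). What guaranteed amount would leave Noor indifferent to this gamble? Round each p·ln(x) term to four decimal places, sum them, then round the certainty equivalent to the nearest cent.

E[u] = 0.65·ln(1180) + 0.05·ln(1090) + 0.05·ln(870) + 0.25·ln(620) = 4.5976 + 0.3497 + 0.3384 + 1.6074 = 6.8931
CE = e^6.8931 ≈ 985.45

$985.45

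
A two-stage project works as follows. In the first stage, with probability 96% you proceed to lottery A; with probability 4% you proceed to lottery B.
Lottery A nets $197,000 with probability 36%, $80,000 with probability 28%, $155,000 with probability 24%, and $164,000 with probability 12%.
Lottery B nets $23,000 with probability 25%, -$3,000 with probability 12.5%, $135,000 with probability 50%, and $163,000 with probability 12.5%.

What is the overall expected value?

EV(A) = 0.36 × 197000 + 0.28 × 80000 + 0.24 × 155000 + 0.12 × 164000 = 70920 + 22400 + 37200 + 19680 = 150200
EV(B) = 0.25 × 23000 + 0.125 × (-3000) + 0.5 × 135000 + 0.125 × 163000 = 5750 − 375 + 67500 + 20375 = 93250
Overall = 0.96 × 150200 + 0.04 × 93250 = 144192 + 3730 = 147922

$147,922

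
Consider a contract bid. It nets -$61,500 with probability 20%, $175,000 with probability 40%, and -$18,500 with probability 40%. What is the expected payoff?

EV = 0.2 × (-61500) + 0.4 × 175000 + 0.4 × (-18500) = -12300 + 70000 − 7400 = 50300

$50,300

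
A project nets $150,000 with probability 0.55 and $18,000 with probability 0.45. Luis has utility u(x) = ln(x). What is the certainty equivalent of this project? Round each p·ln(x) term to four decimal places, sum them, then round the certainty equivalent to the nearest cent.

E[u] = 0.55·ln(150000) + 0.45·ln(18000) = 6.5551 + 4.4092 = 10.9643
CE = e^10.9643 ≈ 57774.34

$57,774.34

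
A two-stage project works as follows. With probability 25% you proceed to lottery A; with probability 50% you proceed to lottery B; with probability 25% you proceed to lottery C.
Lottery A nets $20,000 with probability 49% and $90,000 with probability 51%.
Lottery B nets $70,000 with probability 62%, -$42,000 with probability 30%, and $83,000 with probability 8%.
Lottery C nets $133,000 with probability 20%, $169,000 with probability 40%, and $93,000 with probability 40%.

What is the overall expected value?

$65,495

EV(A) = 0.49 × 20000 + 0.51 × 90000 = 9800 + 45900 = 55700
EV(B) = 0.62 × 70000 + 0.3 × (-42000) + 0.08 × 83000 = 43400 − 12600 + 6640 = 37440
EV(C) = 0.2 × 133000 + 0.4 × 169000 + 0.4 × 93000 = 26600 + 67600 + 37200 = 131400
Overall = 0.25 × 55700 + 0.5 × 37440 + 0.25 × 131400 = 13925 + 18720 + 32850 = 65495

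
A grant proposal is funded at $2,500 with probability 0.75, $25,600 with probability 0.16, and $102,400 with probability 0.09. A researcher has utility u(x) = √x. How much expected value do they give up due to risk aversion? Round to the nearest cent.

E[u] = 0.75·√2500 + 0.16·√25600 + 0.09·√102400 = 0.75·50 + 0.16·160 + 0.09·320 = 91.9
CE = (91.9)² = 8445.61
Risk premium = EV − CE = 15187 − 8445.61 = 6741.39

$6,741.39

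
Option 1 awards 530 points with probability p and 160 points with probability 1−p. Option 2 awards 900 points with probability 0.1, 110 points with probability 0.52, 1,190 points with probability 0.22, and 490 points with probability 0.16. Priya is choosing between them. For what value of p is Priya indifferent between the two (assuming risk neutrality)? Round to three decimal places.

p = 0.885

EV(Option 2) = 0.1 × 900 + 0.52 × 110 + 0.22 × 1190 + 0.16 × 490 = 90 + 57.2 + 261.8 + 78.4 = 487.4
p·530 + (1−p)·160 = 487.4
370p + 160 = 487.4
p = (487.4 − 160) / 370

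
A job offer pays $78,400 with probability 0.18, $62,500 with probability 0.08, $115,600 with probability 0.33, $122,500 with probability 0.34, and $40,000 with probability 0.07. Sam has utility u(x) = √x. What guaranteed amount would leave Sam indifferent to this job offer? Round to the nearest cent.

$99,603.36

E[u] = 0.18·√78400 + 0.08·√62500 + 0.33·√115600 + 0.34·√122500 + 0.07·√40000 = 0.18·280 + 0.08·250 + 0.33·340 + 0.34·350 + 0.07·200 = 315.6
CE = (315.6)² = 99603.36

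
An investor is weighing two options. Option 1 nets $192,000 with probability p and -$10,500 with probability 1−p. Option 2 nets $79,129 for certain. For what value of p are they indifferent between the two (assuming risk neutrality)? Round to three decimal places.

p·192000 + (1−p)·(-10500) = 79129
202500p − 10500 = 79129
p = (79129 + 10500) / 202500

p = 0.443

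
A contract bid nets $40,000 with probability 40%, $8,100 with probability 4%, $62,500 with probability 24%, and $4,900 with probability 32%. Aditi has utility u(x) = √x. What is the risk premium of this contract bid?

$5,336

E[u] = 0.4·√40000 + 0.04·√8100 + 0.24·√62500 + 0.32·√4900 = 0.4·200 + 0.04·90 + 0.24·250 + 0.32·70 = 166
CE = (166)² = 27556
Risk premium = EV − CE = 32892 − 27556 = 5336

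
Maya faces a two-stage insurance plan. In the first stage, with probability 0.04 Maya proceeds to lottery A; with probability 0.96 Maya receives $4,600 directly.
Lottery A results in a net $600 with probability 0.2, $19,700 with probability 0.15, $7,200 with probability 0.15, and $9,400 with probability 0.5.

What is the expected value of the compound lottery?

EV(A) = 0.2 × 600 + 0.15 × 19700 + 0.15 × 7200 + 0.5 × 9400 = 120 + 2955 + 1080 + 4700 = 8855
Branch B: 4600 (certain)
Overall = 0.04 × 8855 + 0.96 × 4600 = 354.2 + 4416 = 4770.2

$4,770.20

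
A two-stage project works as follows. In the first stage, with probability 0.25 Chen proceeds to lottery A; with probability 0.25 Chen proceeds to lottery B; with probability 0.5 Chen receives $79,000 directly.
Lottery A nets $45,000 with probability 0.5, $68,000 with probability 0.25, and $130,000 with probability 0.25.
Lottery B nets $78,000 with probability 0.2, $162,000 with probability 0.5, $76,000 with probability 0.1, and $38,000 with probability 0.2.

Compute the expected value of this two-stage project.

EV(A) = 0.5 × 45000 + 0.25 × 68000 + 0.25 × 130000 = 22500 + 17000 + 32500 = 72000
EV(B) = 0.2 × 78000 + 0.5 × 162000 + 0.1 × 76000 + 0.2 × 38000 = 15600 + 81000 + 7600 + 7600 = 111800
Branch C: 79000 (certain)
Overall = 0.25 × 72000 + 0.25 × 111800 + 0.5 × 79000 = 18000 + 27950 + 39500 = 85450

$85,450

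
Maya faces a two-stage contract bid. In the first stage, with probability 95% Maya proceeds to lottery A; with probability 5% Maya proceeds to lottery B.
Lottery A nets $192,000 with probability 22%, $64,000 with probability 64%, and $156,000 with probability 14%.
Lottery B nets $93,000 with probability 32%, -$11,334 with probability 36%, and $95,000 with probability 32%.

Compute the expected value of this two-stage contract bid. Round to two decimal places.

EV(A) = 0.22 × 192000 + 0.64 × 64000 + 0.14 × 156000 = 42240 + 40960 + 21840 = 105040
EV(B) = 0.32 × 93000 + 0.36 × (-11334) + 0.32 × 95000 = 29760 − 4080.24 + 30400 = 56079.76
Overall = 0.95 × 105040 + 0.05 × 56079.76 = 99788 + 2803.988 = 102591.988

$102,591.99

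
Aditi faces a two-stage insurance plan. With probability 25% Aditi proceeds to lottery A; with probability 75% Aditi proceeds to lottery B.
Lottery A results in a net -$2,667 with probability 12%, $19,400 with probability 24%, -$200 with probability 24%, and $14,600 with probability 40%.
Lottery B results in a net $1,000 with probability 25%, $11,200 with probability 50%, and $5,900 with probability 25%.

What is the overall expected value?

$8,025.74

EV(A) = 0.12 × (-2667) + 0.24 × 19400 + 0.24 × (-200) + 0.4 × 14600 = -320.04 + 4656 − 48 + 5840 = 10127.96
EV(B) = 0.25 × 1000 + 0.5 × 11200 + 0.25 × 5900 = 250 + 5600 + 1475 = 7325
Overall = 0.25 × 10127.96 + 0.75 × 7325 = 2531.99 + 5493.75 = 8025.74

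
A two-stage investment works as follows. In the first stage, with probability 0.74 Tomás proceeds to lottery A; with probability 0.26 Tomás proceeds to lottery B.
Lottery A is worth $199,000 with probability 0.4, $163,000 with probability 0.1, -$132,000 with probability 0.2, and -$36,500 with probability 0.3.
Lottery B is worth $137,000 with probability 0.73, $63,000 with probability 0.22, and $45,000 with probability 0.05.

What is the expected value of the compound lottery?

EV(A) = 0.4 × 199000 + 0.1 × 163000 + 0.2 × (-132000) + 0.3 × (-36500) = 79600 + 16300 − 26400 − 10950 = 58550
EV(B) = 0.73 × 137000 + 0.22 × 63000 + 0.05 × 45000 = 100010 + 13860 + 2250 = 116120
Overall = 0.74 × 58550 + 0.26 × 116120 = 43327 + 30191.2 = 73518.2

$73,518.20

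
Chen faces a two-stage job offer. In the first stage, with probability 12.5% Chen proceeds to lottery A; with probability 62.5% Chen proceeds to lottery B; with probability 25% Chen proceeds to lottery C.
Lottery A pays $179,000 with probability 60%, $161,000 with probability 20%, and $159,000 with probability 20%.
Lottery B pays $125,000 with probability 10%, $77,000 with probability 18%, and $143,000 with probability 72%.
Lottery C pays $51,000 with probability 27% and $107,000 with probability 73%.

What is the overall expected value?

$125,220

EV(A) = 0.6 × 179000 + 0.2 × 161000 + 0.2 × 159000 = 107400 + 32200 + 31800 = 171400
EV(B) = 0.1 × 125000 + 0.18 × 77000 + 0.72 × 143000 = 12500 + 13860 + 102960 = 129320
EV(C) = 0.27 × 51000 + 0.73 × 107000 = 13770 + 78110 = 91880
Overall = 0.125 × 171400 + 0.625 × 129320 + 0.25 × 91880 = 21425 + 80825 + 22970 = 125220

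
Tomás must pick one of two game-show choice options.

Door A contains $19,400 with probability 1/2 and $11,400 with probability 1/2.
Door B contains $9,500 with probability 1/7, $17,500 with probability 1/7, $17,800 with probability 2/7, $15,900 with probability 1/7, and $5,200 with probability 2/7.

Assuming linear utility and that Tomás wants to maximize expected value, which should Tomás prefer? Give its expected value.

Door A = 1/2 × 19400 + 1/2 × 11400 = 9700 + 5700 = 15400
Door B = 1/7 × 9500 + 1/7 × 17500 + 2/7 × 17800 + 1/7 × 15900 + 2/7 × 5200 = 1357.1429 + 2500 + 5085.7143 + 2271.4286 + 1485.7143 = 12700

Door A ($15,400)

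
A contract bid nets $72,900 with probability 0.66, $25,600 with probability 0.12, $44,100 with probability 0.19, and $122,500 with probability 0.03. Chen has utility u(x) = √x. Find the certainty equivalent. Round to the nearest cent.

$61,404.84

E[u] = 0.66·√72900 + 0.12·√25600 + 0.19·√44100 + 0.03·√122500 = 0.66·270 + 0.12·160 + 0.19·210 + 0.03·350 = 247.8
CE = (247.8)² = 61404.84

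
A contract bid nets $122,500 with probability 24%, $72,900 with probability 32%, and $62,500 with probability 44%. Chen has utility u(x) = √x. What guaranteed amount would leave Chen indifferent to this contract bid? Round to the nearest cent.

E[u] = 0.24·√122500 + 0.32·√72900 + 0.44·√62500 = 0.24·350 + 0.32·270 + 0.44·250 = 280.4
CE = (280.4)² = 78624.16

$78,624.16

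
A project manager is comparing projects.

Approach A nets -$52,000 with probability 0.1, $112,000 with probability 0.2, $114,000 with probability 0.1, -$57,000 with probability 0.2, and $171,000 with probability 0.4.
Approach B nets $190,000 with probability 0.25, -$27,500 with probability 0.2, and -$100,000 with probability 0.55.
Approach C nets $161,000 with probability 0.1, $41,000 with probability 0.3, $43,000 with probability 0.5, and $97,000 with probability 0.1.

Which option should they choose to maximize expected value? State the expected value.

Approach A = 0.1 × (-52000) + 0.2 × 112000 + 0.1 × 114000 + 0.2 × (-57000) + 0.4 × 171000 = -5200 + 22400 + 11400 − 11400 + 68400 = 85600
Approach B = 0.25 × 190000 + 0.2 × (-27500) + 0.55 × (-100000) = 47500 − 5500 − 55000 = -13000
Approach C = 0.1 × 161000 + 0.3 × 41000 + 0.5 × 43000 + 0.1 × 97000 = 16100 + 12300 + 21500 + 9700 = 59600

Approach A ($85,600)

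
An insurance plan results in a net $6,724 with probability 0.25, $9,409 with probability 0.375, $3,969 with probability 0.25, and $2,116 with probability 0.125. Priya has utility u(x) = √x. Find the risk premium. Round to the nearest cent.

$323.48

E[u] = 0.25·√6724 + 0.375·√9409 + 0.25·√3969 + 0.125·√2116 = 0.25·82 + 0.375·97 + 0.25·63 + 0.125·46 = 78.375
CE = (78.375)² = 6142.640625
Risk premium = EV − CE = 6466.125 − 6142.640625 = 323.484375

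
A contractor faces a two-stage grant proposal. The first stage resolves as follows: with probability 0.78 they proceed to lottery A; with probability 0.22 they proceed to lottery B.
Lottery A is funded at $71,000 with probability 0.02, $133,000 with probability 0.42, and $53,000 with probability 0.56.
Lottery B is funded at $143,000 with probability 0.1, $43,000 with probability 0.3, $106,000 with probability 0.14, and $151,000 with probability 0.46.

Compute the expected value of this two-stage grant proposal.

EV(A) = 0.02 × 71000 + 0.42 × 133000 + 0.56 × 53000 = 1420 + 55860 + 29680 = 86960
EV(B) = 0.1 × 143000 + 0.3 × 43000 + 0.14 × 106000 + 0.46 × 151000 = 14300 + 12900 + 14840 + 69460 = 111500
Overall = 0.78 × 86960 + 0.22 × 111500 = 67828.8 + 24530 = 92358.8

$92,358.80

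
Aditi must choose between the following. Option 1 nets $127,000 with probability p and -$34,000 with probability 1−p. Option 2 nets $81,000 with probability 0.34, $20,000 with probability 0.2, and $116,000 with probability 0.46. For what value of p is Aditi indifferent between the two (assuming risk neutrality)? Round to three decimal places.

EV(Option 2) = 0.34 × 81000 + 0.2 × 20000 + 0.46 × 116000 = 27540 + 4000 + 53360 = 84900
p·127000 + (1−p)·(-34000) = 84900
161000p − 34000 = 84900
p = (84900 + 34000) / 161000

p = 0.739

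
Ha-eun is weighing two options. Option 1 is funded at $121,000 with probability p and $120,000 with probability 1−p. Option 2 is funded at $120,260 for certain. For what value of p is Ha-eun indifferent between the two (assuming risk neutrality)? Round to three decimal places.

p = 0.260

p·121000 + (1−p)·120000 = 120260
1000p + 120000 = 120260
p = (120260 − 120000) / 1000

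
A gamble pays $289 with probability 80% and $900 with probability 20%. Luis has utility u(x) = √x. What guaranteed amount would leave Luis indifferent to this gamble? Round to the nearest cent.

E[u] = 0.8·√289 + 0.2·√900 = 0.8·17 + 0.2·30 = 19.6
CE = (19.6)² = 384.16

$384.16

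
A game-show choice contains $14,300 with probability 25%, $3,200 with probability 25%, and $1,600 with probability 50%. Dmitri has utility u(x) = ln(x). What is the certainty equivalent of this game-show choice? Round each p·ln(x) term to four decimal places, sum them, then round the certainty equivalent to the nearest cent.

E[u] = 0.25·ln(14300) + 0.25·ln(3200) + 0.5·ln(1600) = 2.3920 + 2.0177 + 3.6889 = 8.0986
CE = e^8.0986 ≈ 3289.86

$3,289.86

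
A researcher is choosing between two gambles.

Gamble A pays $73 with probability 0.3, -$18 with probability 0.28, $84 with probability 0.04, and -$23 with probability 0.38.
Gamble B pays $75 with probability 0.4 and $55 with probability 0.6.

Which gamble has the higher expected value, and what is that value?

Gamble A = 0.3 × 73 + 0.28 × (-18) + 0.04 × 84 + 0.38 × (-23) = 21.9 − 5.04 + 3.36 − 8.74 = 11.48
Gamble B = 0.4 × 75 + 0.6 × 55 = 30 + 33 = 63

Gamble B ($63)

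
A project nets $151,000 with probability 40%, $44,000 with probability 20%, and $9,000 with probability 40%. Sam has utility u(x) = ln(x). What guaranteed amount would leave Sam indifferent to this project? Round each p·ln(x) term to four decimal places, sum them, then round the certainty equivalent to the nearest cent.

$38,192.71

E[u] = 0.4·ln(151000) + 0.2·ln(44000) + 0.4·ln(9000) = 4.7700 + 2.1384 + 3.6420 = 10.5504
CE = e^10.5504 ≈ 38192.71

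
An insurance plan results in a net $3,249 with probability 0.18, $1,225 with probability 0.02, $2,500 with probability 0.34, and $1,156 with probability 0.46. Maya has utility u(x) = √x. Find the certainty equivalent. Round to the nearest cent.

$1,900.96

E[u] = 0.18·√3249 + 0.02·√1225 + 0.34·√2500 + 0.46·√1156 = 0.18·57 + 0.02·35 + 0.34·50 + 0.46·34 = 43.6
CE = (43.6)² = 1900.96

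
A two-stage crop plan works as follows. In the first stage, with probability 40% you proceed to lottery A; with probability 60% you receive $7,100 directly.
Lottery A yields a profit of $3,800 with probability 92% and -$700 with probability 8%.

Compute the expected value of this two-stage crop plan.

$5,636

EV(A) = 0.92 × 3800 + 0.08 × (-700) = 3496 − 56 = 3440
Branch B: 7100 (certain)
Overall = 0.4 × 3440 + 0.6 × 7100 = 1376 + 4260 = 5636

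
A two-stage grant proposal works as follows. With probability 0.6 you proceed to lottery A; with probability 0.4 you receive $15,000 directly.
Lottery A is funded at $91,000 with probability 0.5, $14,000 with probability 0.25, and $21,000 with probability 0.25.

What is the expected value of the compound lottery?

$38,550

EV(A) = 0.5 × 91000 + 0.25 × 14000 + 0.25 × 21000 = 45500 + 3500 + 5250 = 54250
Branch B: 15000 (certain)
Overall = 0.6 × 54250 + 0.4 × 15000 = 32550 + 6000 = 38550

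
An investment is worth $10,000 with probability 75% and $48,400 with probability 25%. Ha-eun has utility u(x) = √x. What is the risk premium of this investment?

E[u] = 0.75·√10000 + 0.25·√48400 = 0.75·100 + 0.25·220 = 130
CE = (130)² = 16900
Risk premium = EV − CE = 19600 − 16900 = 2700

$2,700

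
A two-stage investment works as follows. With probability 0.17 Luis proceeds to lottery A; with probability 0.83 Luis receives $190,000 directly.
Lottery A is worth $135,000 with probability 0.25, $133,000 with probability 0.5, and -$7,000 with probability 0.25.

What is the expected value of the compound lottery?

EV(A) = 0.25 × 135000 + 0.5 × 133000 + 0.25 × (-7000) = 33750 + 66500 − 1750 = 98500
Branch B: 190000 (certain)
Overall = 0.17 × 98500 + 0.83 × 190000 = 16745 + 157700 = 174445

$174,445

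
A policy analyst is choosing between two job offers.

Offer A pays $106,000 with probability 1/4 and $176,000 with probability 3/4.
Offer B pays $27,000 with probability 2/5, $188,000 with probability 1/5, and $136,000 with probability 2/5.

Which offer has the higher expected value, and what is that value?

Offer A ($158,500)

Offer A = 1/4 × 106000 + 3/4 × 176000 = 26500 + 132000 = 158500
Offer B = 2/5 × 27000 + 1/5 × 188000 + 2/5 × 136000 = 10800 + 37600 + 54400 = 102800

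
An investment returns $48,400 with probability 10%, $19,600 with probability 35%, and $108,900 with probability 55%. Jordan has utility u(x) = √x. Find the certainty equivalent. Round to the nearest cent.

E[u] = 0.1·√48400 + 0.35·√19600 + 0.55·√108900 = 0.1·220 + 0.35·140 + 0.55·330 = 252.5
CE = (252.5)² = 63756.25

$63,756.25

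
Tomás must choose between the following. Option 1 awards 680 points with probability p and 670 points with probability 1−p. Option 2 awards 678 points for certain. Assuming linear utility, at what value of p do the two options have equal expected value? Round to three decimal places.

p·680 + (1−p)·670 = 678
10p + 670 = 678
p = (678 − 670) / 10

p = 0.800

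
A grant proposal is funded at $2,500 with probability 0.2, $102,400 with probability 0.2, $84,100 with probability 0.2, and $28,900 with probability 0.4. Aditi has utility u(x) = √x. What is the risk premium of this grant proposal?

$9,360

E[u] = 0.2·√2500 + 0.2·√102400 + 0.2·√84100 + 0.4·√28900 = 0.2·50 + 0.2·320 + 0.2·290 + 0.4·170 = 200
CE = (200)² = 40000
Risk premium = EV − CE = 49360 − 40000 = 9360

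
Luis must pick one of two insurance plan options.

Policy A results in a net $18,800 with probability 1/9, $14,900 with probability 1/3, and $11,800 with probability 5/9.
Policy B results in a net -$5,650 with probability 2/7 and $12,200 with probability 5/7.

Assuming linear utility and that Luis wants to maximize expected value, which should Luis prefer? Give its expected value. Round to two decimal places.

Policy A ($13,611.11)

Policy A = 1/9 × 18800 + 1/3 × 14900 + 5/9 × 11800 = 2088.8889 + 4966.6667 + 6555.5556 = 13611.1111
Policy B = 2/7 × (-5650) + 5/7 × 12200 = -1614.2857 + 8714.2857 = 7100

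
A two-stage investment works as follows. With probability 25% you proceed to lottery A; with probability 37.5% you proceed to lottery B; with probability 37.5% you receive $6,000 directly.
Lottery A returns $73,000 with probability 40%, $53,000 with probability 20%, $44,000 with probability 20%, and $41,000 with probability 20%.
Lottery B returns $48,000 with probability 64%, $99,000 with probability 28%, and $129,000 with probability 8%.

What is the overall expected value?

$42,235

EV(A) = 0.4 × 73000 + 0.2 × 53000 + 0.2 × 44000 + 0.2 × 41000 = 29200 + 10600 + 8800 + 8200 = 56800
EV(B) = 0.64 × 48000 + 0.28 × 99000 + 0.08 × 129000 = 30720 + 27720 + 10320 = 68760
Branch C: 6000 (certain)
Overall = 0.25 × 56800 + 0.375 × 68760 + 0.375 × 6000 = 14200 + 25785 + 2250 = 42235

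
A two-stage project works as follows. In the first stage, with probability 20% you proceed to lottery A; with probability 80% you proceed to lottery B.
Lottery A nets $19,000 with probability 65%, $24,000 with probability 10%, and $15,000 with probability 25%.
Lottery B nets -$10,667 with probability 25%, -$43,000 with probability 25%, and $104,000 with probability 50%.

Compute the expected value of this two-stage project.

$34,566.60

EV(A) = 0.65 × 19000 + 0.1 × 24000 + 0.25 × 15000 = 12350 + 2400 + 3750 = 18500
EV(B) = 0.25 × (-10667) + 0.25 × (-43000) + 0.5 × 104000 = -2666.75 − 10750 + 52000 = 38583.25
Overall = 0.2 × 18500 + 0.8 × 38583.25 = 3700 + 30866.6 = 34566.6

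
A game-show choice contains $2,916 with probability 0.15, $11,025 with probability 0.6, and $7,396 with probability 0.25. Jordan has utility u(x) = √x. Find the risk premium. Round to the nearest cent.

E[u] = 0.15·√2916 + 0.6·√11025 + 0.25·√7396 = 0.15·54 + 0.6·105 + 0.25·86 = 92.6
CE = (92.6)² = 8574.76
Risk premium = EV − CE = 8901.4 − 8574.76 = 326.64

$326.64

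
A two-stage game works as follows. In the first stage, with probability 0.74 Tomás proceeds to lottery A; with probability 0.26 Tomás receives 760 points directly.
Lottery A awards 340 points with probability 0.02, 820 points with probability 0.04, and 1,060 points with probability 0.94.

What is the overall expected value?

964.24 points

EV(A) = 0.02 × 340 + 0.04 × 820 + 0.94 × 1060 = 6.8 + 32.8 + 996.4 = 1036
Branch B: 760 (certain)
Overall = 0.74 × 1036 + 0.26 × 760 = 766.64 + 197.6 = 964.24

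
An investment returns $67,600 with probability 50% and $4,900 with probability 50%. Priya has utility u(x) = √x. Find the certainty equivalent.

$27,225

E[u] = 0.5·√67600 + 0.5·√4900 = 0.5·260 + 0.5·70 = 165
CE = (165)² = 27225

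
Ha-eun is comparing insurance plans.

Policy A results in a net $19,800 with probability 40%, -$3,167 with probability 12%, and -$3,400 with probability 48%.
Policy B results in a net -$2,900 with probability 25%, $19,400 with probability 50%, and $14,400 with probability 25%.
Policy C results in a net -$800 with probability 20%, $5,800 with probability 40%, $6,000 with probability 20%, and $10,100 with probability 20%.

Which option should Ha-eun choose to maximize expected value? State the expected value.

Policy B ($12,575)

Policy A = 0.4 × 19800 + 0.12 × (-3167) + 0.48 × (-3400) = 7920 − 380.04 − 1632 = 5907.96
Policy B = 0.25 × (-2900) + 0.5 × 19400 + 0.25 × 14400 = -725 + 9700 + 3600 = 12575
Policy C = 0.2 × (-800) + 0.4 × 5800 + 0.2 × 6000 + 0.2 × 10100 = -160 + 2320 + 1200 + 2020 = 5380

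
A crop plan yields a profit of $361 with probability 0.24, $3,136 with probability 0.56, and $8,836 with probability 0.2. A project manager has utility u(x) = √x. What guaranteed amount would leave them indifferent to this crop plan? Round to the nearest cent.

$2,994.28

E[u] = 0.24·√361 + 0.56·√3136 + 0.2·√8836 = 0.24·19 + 0.56·56 + 0.2·94 = 54.72
CE = (54.72)² = 2994.2784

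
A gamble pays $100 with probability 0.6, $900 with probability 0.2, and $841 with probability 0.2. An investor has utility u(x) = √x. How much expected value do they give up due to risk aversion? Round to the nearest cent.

E[u] = 0.6·√100 + 0.2·√900 + 0.2·√841 = 0.6·10 + 0.2·30 + 0.2·29 = 17.8
CE = (17.8)² = 316.84
Risk premium = EV − CE = 408.2 − 316.84 = 91.36

$91.36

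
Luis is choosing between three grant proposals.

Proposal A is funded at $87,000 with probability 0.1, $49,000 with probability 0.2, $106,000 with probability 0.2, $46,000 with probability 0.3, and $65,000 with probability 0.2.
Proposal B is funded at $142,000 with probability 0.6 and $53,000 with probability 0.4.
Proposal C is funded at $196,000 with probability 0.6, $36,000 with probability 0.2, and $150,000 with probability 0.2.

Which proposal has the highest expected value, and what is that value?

Proposal A = 0.1 × 87000 + 0.2 × 49000 + 0.2 × 106000 + 0.3 × 46000 + 0.2 × 65000 = 8700 + 9800 + 21200 + 13800 + 13000 = 66500
Proposal B = 0.6 × 142000 + 0.4 × 53000 = 85200 + 21200 = 106400
Proposal C = 0.6 × 196000 + 0.2 × 36000 + 0.2 × 150000 = 117600 + 7200 + 30000 = 154800

Proposal C ($154,800)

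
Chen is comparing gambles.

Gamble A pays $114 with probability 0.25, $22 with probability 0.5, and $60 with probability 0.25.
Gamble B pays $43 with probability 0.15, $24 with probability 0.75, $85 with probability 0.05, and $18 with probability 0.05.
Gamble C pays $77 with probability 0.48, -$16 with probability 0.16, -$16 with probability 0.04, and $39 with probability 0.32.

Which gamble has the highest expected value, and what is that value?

Gamble A = 0.25 × 114 + 0.5 × 22 + 0.25 × 60 = 28.5 + 11 + 15 = 54.5
Gamble B = 0.15 × 43 + 0.75 × 24 + 0.05 × 85 + 0.05 × 18 = 6.45 + 18 + 4.25 + 0.9 = 29.6
Gamble C = 0.48 × 77 + 0.16 × (-16) + 0.04 × (-16) + 0.32 × 39 = 36.96 − 2.56 − 0.64 + 12.48 = 46.24

Gamble A ($54.50)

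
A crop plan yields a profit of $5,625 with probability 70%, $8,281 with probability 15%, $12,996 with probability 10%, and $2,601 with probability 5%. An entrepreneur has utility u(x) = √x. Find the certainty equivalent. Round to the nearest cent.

E[u] = 0.7·√5625 + 0.15·√8281 + 0.1·√12996 + 0.05·√2601 = 0.7·75 + 0.15·91 + 0.1·114 + 0.05·51 = 80.1
CE = (80.1)² = 6416.01

$6,416.01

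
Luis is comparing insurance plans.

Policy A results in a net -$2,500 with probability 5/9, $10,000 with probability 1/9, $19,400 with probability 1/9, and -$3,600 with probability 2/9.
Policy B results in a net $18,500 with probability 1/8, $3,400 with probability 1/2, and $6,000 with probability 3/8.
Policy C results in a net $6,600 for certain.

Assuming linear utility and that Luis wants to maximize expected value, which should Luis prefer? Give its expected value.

Policy A = 5/9 × (-2500) + 1/9 × 10000 + 1/9 × 19400 + 2/9 × (-3600) = -1388.8889 + 1111.1111 + 2155.5556 − 800 = 1077.7778
Policy B = 1/8 × 18500 + 1/2 × 3400 + 3/8 × 6000 = 2312.5 + 1700 + 2250 = 6262.5
Policy C: 6600 (certain)

Policy C ($6,600)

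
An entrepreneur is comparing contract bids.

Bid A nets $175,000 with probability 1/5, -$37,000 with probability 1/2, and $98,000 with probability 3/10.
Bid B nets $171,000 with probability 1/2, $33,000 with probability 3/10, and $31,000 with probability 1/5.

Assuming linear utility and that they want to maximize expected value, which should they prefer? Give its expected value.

Bid B ($101,600)

Bid A = 1/5 × 175000 + 1/2 × (-37000) + 3/10 × 98000 = 35000 − 18500 + 29400 = 45900
Bid B = 1/2 × 171000 + 3/10 × 33000 + 1/5 × 31000 = 85500 + 9900 + 6200 = 101600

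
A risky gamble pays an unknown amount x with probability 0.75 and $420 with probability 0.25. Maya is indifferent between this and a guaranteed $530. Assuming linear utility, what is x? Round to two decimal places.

x = $566.67

0.75·x + 0.25·420 = 530
0.75·x = 530 − 105 = 425
x = 425 / 0.75 = 566.6667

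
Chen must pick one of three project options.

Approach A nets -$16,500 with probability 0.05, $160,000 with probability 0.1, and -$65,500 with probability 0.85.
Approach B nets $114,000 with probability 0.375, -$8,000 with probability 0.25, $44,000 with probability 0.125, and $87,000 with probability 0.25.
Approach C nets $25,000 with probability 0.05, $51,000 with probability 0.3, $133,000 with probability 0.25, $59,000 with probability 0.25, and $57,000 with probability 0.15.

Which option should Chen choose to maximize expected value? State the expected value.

Approach A = 0.05 × (-16500) + 0.1 × 160000 + 0.85 × (-65500) = -825 + 16000 − 55675 = -40500
Approach B = 0.375 × 114000 + 0.25 × (-8000) + 0.125 × 44000 + 0.25 × 87000 = 42750 − 2000 + 5500 + 21750 = 68000
Approach C = 0.05 × 25000 + 0.3 × 51000 + 0.25 × 133000 + 0.25 × 59000 + 0.15 × 57000 = 1250 + 15300 + 33250 + 14750 + 8550 = 73100

Approach C ($73,100)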